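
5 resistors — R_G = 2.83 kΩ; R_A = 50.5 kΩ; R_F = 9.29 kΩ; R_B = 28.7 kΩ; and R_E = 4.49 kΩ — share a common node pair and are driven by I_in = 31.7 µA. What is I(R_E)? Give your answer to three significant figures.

I ≈ 9.56 µA

Total conductance ΣG = 1/2.83 + 1/50.5 + 1/9.29 + 1/28.7 + 1/4.49 = 0.7384 (units of 1/kΩ).
R_E takes the fraction G_k/ΣG = 0.2227/0.7384 = 0.3016, so I = 31.7 × 0.3016 = 9.562 µA.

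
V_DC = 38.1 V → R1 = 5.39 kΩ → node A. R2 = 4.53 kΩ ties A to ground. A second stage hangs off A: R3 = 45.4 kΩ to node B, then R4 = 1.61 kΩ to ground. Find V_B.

Node A sees R2 in parallel with the series input of stage 2, R3 + R4 = 47.01 kΩ.
R2 ‖ (R3+R4) = 4.132 kΩ.
First divider: V_A = V_DC · 4.132/(5.39 + 4.132) = 16.53 V.
V_B = V_A × 0.03425 = 0.5662 V.

V_B ≈ 0.566 V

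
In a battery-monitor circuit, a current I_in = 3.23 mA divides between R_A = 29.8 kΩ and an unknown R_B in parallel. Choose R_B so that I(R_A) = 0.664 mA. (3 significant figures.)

In a two-way split, I_A/I_in = R_B/(R_A + R_B).
0.664/3.23 = R_B/(R_A + R_B) → R_B = R_A · (0.2056)/(1 − 0.2056) = 29.8 × 0.2588 = 7.711 kΩ.

R_B ≈ 7.71 kΩ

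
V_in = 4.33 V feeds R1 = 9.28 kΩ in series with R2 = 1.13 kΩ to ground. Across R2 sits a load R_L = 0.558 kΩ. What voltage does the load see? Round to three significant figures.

V_out ≈ 0.168 V

The load sits in parallel with R2, giving an effective lower resistance R2' = R2·R_L/(R2+R_L) = 0.3735 kΩ.
Voltage divider with the loaded lower leg: V_out = 4.33 × 0.3735/(9.28 + 0.3735) = 4.33 × 0.03869 = 0.1675 V.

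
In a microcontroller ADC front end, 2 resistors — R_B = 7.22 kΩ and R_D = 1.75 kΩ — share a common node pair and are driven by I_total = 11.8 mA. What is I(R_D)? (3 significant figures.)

For two parallel branches, I_k = I_total · (other R)/(sum of R).
So I = 11.8 × 7.22/8.970 = 9.498 mA.

I ≈ 9.50 mA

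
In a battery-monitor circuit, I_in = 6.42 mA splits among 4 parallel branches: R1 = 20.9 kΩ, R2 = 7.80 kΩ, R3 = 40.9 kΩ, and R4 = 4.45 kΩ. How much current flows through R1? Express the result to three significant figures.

I ≈ 0.722 mA

ΣG = 1/20.9 + 1/7.80 + 1/40.9 + 1/4.45 = 0.4252.
By the current-divider rule, I = I_in · G_k/ΣG = 6.42 × 0.1125 = 0.7224 mA.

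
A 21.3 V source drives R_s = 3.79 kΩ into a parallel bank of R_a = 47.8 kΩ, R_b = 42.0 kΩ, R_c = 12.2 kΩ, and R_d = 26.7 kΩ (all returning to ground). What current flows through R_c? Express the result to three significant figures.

I ≈ 1.08 mA

Equivalent of the parallel group: R_p = 6.092 kΩ.
V_A by voltage divider: V_A = 21.3 × 6.092/(3.79 + 6.092) = 13.13 V.
Branch current I = V_A/R_c = 13.13/12.2 = 1.076 mA.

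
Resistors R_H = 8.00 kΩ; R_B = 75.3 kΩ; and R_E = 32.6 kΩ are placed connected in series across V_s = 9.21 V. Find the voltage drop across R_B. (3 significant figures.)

Series total: ΣR = 8.00 + 75.3 + 32.6 = 115.9 kΩ.
By the voltage-divider rule, V = 9.21 × 75.30/115.9 = 5.984 V.

V ≈ 5.98 V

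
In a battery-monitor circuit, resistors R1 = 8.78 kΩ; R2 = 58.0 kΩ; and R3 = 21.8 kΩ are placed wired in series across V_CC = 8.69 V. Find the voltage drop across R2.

ΣR = 8.78 + 58.0 + 21.8 = 88.58 kΩ.
By the voltage-divider rule, V = 8.69 × 58.00/88.58 = 5.690 V.

V ≈ 5.69 V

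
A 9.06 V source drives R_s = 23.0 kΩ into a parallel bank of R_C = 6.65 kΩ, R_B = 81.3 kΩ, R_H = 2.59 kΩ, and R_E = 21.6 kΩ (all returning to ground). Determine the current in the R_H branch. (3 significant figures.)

Combine the parallel branches: R_p = (1/6.65 + 1/81.3 + 1/2.59 + 1/21.6)⁻¹ = 1.680 kΩ.
Node voltage V_A = V_CC · R_p/(R_s + R_p) = 9.06 × 0.06809 = 0.6169 V.
I(R_H) = V_A / R_H = 0.6169/2.59 = 0.2382 mA.

I ≈ 0.238 mA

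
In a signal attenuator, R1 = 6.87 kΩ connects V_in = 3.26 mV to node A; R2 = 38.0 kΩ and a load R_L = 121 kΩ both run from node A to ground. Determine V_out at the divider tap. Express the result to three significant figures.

First combine the lower leg with the load: R2 ‖ R_L = 28.92 kΩ.
Voltage divider with the loaded lower leg: V_out = 3.26 × 28.92/(6.87 + 28.92) = 3.26 × 0.8080 = 2.634 mV.

V_out ≈ 2.63 mV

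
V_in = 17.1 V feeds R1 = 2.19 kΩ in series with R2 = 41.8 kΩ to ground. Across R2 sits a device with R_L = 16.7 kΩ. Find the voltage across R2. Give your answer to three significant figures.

The load sits in parallel with R2, giving an effective lower resistance R2' = R2·R_L/(R2+R_L) = 11.93 kΩ.
Voltage divider with the loaded lower leg: V_out = 17.1 × 11.93/(2.19 + 11.93) = 17.1 × 0.8449 = 14.45 V.

V_out ≈ 14.4 V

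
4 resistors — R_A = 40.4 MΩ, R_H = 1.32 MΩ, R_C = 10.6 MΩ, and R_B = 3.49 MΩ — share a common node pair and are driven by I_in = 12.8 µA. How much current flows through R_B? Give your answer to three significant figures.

ΣG = 1/40.4 + 1/1.32 + 1/10.6 + 1/3.49 = 1.163.
By the current-divider rule, I = I_in · G_k/ΣG = 12.8 × 0.2463 = 3.153 µA.

I ≈ 3.15 µA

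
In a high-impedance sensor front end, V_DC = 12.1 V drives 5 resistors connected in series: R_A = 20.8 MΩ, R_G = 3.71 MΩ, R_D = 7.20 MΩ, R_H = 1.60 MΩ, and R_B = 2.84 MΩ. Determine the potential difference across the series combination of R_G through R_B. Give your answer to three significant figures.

Series total: ΣR = 20.8 + 3.71 + 7.20 + 1.60 + 2.84 = 36.15 MΩ.
R_{R_G..R_B} = 3.71 + 7.20 + 1.60 + 2.84 = 15.35 MΩ.
V = V_DC · R/ΣR = 12.1 × 0.4246 = 5.138 V.

V ≈ 5.14 V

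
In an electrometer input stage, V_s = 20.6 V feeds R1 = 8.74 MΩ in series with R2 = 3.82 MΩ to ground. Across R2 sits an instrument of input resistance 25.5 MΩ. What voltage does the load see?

V_out ≈ 5.67 V

The load sits in parallel with R2, giving an effective lower resistance R2' = R2·R_L/(R2+R_L) = 3.322 MΩ.
Voltage divider with the loaded lower leg: V_out = 20.6 × 3.322/(8.74 + 3.322) = 20.6 × 0.2754 = 5.674 V.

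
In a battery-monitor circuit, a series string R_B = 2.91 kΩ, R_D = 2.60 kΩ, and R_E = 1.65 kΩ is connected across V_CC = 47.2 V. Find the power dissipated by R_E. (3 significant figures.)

The common current is I = 47.2/7.160 = 6.592 mA.
P(R_E) = I²·R_E = (6.592)² × 1.65 = 71.70 mW.

P ≈ 71.7 mW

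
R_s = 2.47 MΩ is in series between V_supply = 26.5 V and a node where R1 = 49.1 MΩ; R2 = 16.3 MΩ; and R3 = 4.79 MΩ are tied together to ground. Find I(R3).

Combine the parallel branches: R_p = (1/49.1 + 1/16.3 + 1/4.79)⁻¹ = 3.443 MΩ.
Node voltage V_A = V_supply · R_p/(R_s + R_p) = 26.5 × 0.5822 = 15.43 V.
I(R3) = V_A / R3 = 15.43/4.79 = 3.221 µA.

I ≈ 3.22 µA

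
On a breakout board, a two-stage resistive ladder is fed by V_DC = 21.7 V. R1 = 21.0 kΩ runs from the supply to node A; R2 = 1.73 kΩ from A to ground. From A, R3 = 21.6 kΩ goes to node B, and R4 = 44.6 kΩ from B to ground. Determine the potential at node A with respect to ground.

The second stage (R3 + R4 = 66.20 kΩ) loads node A in parallel with R2.
R2 ‖ (R3+R4) = 1.686 kΩ.
V_A = 21.7 × 1.686/(21.0 + 1.686) = 1.613 V.

V_A ≈ 1.61 V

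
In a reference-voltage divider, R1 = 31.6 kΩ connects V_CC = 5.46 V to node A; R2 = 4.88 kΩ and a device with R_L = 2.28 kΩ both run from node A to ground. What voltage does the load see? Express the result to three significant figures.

V_out ≈ 0.256 V

First combine the lower leg with the load: R2 ‖ R_L = 1.554 kΩ.
Now apply the divider: V_out = 5.46 × 0.04687 = 0.2559 V.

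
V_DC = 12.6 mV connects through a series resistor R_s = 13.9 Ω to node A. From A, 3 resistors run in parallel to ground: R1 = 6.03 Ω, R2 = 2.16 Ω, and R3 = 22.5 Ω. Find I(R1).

I ≈ 0.202 mA

Parallel bank: R_p = 1/(1/6.03 + 1/2.16 + 1/22.5) = 1.485 Ω.
Node voltage V_A = V_DC · R_p/(R_s + R_p) = 12.6 × 0.09654 = 1.216 mV.
I(R1) = V_A / R1 = 1.216/6.03 = 0.2017 mA.
(Check via current divider: I_total = 0.8190 mA; share G_k/ΣG = 0.2463 → same result.)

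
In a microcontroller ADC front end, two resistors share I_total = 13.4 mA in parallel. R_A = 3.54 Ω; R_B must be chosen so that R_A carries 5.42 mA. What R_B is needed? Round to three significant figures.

R_B ≈ 2.40 Ω

Two-branch current divider: I_A = I_total · R_B/(R_A + R_B).
5.42/13.4 = R_B/(R_A + R_B) → R_B = R_A · (0.4045)/(1 − 0.4045) = 3.54 × 0.6792 = 2.404 Ω.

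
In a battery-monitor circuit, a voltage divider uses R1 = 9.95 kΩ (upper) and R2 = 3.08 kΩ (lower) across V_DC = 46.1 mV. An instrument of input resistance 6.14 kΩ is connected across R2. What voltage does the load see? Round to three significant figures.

First combine the lower leg with the load: R2 ‖ R_L = 2.051 kΩ.
Then V_out = V_DC · R2'/(R1 + R2') = 46.1 × 2.051/12.00 = 7.879 mV.

V_out ≈ 7.88 mV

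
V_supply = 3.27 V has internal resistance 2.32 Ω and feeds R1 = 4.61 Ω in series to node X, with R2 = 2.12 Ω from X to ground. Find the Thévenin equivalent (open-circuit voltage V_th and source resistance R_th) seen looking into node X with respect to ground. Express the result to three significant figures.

V_th ≈ 0.766 V, R_th ≈ 1.62 Ω

R1' = 2.32 + 4.61 = 6.930 Ω (source resistance + R1).
With X open, the divider is unloaded: V_th = 3.27 × 2.12/9.050 = 0.7660 V.
Looking into X with the source shorted: R_th = R1'·R2/(R1'+R2) = 6.930 × 2.12/9.050 = 1.623 Ω.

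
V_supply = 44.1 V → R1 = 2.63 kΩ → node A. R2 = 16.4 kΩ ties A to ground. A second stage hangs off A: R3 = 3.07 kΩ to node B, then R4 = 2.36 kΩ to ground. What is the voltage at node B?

Node A sees R2 in parallel with the series input of stage 2, R3 + R4 = 5.430 kΩ.
Effective lower resistance at A: R2 ‖ 5.430 = 4.079 kΩ.
First divider: V_A = V_supply · 4.079/(2.63 + 4.079) = 26.81 V.
V_B = V_A × 0.4346 = 11.65 V.

V_B ≈ 11.7 V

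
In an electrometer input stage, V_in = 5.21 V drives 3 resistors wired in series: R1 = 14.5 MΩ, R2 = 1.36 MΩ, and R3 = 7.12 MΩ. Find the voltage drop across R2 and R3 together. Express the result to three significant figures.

Total series resistance ΣR = 14.5 + 1.36 + 7.12 = 22.98 MΩ.
R_{R2..R3} = 1.36 + 7.12 = 8.480 MΩ.
V = V_in · R/ΣR = 5.21 × 0.3690 = 1.923 V.

V ≈ 1.92 V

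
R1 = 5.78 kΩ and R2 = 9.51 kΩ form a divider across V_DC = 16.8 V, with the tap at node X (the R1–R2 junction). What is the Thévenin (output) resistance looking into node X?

With V_DC suppressed (replaced by a short), R_th = R1 ‖ R2 = (5.780 × 9.51)/(5.780 + 9.51) = 3.595 kΩ.

R_th ≈ 3.60 kΩ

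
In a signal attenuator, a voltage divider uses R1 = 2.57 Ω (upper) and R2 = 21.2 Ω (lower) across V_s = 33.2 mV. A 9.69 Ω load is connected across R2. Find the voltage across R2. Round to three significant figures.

V_out ≈ 23.9 mV

The load sits in parallel with R2, giving an effective lower resistance R2' = R2·R_L/(R2+R_L) = 6.650 Ω.
Then V_out = V_s · R2'/(R1 + R2') = 33.2 × 6.650/9.220 = 23.95 mV.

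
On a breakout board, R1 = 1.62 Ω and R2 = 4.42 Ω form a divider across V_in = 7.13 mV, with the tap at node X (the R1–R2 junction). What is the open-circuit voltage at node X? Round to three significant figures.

Open-circuit (no load on X): V_th = V_in · R2/(R1 + R2) = 7.13 × 4.42/(1.620 + 4.42) = 5.218 mV.

V_th ≈ 5.22 mV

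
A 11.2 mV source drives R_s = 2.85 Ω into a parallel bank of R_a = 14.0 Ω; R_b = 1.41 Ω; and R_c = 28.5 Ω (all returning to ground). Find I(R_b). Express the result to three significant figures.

I ≈ 2.39 mA

Parallel bank: R_p = 1/(1/14.0 + 1/1.41 + 1/28.5) = 1.226 Ω.
V_A by voltage divider: V_A = 11.2 × 1.226/(2.85 + 1.226) = 3.369 mV.
I(R_b) = V_A / R_b = 3.369/1.41 = 2.389 mA.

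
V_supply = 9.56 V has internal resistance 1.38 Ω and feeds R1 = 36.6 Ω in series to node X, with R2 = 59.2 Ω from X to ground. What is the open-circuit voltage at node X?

V_th ≈ 5.82 V

R1' = 1.38 + 36.6 = 37.98 Ω (source resistance + R1).
V_th is the unloaded tap voltage: V_supply · R2/(R1'+R2) = 9.56 × 0.6092 = 5.824 V.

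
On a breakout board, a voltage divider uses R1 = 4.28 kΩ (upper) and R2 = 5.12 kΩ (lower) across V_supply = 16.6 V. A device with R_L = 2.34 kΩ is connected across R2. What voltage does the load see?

First combine the lower leg with the load: R2 ‖ R_L = 1.606 kΩ.
Then V_out = V_supply · R2'/(R1 + R2') = 16.6 × 1.606/5.886 = 4.529 V.

V_out ≈ 4.53 V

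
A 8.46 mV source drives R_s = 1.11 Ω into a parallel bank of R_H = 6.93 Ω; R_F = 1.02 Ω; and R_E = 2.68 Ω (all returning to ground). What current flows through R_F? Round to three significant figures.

I ≈ 3.12 mA

Combine the parallel branches: R_p = (1/6.93 + 1/1.02 + 1/2.68)⁻¹ = 0.6676 Ω.
V_A = 8.46 × 0.6676/1.778 = 3.177 mV.
Branch current I = V_A/R_F = 3.177/1.02 = 3.115 mA.
(Equivalently: I_total = 4.759 mA, then current-divider fraction G_k/ΣG = 0.6545.)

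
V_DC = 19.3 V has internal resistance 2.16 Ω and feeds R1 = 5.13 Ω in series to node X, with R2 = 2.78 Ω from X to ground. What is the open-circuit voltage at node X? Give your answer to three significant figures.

R1' = 2.16 + 5.13 = 7.290 Ω (source resistance + R1).
V_th is the unloaded tap voltage: V_DC · R2/(R1'+R2) = 19.3 × 0.2761 = 5.328 V.

V_th ≈ 5.33 V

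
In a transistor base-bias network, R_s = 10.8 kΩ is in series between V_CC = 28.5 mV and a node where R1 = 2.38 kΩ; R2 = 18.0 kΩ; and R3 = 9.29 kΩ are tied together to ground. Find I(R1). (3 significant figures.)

Combine the parallel branches: R_p = (1/2.38 + 1/18.0 + 1/9.29)⁻¹ = 1.714 kΩ.
V_A = 28.5 × 1.714/12.51 = 3.904 mV.
I(R1) = V_A / R1 = 3.904/2.38 = 1.640 µA.

I ≈ 1.64 µA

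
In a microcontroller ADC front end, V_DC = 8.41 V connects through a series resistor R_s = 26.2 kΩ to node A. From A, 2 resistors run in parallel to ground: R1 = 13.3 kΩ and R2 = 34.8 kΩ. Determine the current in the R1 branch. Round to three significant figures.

Combine the parallel branches: R_p = (1/13.3 + 1/34.8)⁻¹ = 9.622 kΩ.
V_A by voltage divider: V_A = 8.41 × 9.622/(26.2 + 9.622) = 2.259 V.
I(R1) = V_A / R1 = 2.259/13.3 = 0.1699 mA.
(Check via current divider: I_total = 0.2348 mA; share G_k/ΣG = 0.7235 → same result.)

I ≈ 0.170 mA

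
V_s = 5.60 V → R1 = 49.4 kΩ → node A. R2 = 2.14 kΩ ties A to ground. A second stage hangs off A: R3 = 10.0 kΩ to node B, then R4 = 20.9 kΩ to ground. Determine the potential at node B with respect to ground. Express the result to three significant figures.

The second stage (R3 + R4 = 30.90 kΩ) loads node A in parallel with R2.
Effective lower resistance at A: R2 ‖ 30.90 = 2.001 kΩ.
V_A = 5.60 × 2.001/(49.4 + 2.001) = 0.2180 V.
V_B = V_A × 0.6764 = 0.1475 V.

V_B ≈ 0.147 V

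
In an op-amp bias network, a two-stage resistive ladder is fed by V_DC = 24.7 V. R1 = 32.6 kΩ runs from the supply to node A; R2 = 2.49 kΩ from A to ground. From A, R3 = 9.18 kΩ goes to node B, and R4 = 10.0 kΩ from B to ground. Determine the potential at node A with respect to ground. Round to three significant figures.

V_A ≈ 1.56 V

Looking into the second stage from A: R3 + R4 = 19.18 kΩ appears in parallel with R2.
Effective lower resistance at A: R2 ‖ 19.18 = 2.204 kΩ.
First divider: V_A = V_DC · 2.204/(32.6 + 2.204) = 1.564 V.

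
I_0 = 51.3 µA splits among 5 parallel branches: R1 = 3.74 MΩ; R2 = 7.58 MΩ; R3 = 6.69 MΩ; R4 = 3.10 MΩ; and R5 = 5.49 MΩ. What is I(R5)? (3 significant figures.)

Total conductance ΣG = 1/3.74 + 1/7.58 + 1/6.69 + 1/3.10 + 1/5.49 = 1.054 (units of 1/MΩ).
R5 takes the fraction G_k/ΣG = 0.1821/1.054 = 0.1729, so I = 51.3 × 0.1729 = 8.870 µA.

I ≈ 8.87 µA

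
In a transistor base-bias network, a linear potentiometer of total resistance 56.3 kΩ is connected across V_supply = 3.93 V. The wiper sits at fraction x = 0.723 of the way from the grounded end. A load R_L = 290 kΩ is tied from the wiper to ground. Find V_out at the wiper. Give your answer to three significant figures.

V_out ≈ 2.74 V

Split the track: R_lower = x·R_p = 40.70 kΩ, R_upper = (1−x)·R_p = 15.60 kΩ.
(x·R_p) ‖ R_L = 35.69 kΩ.
V_out = 3.93 × 35.69/(15.60 + 35.69) = 2.735 V.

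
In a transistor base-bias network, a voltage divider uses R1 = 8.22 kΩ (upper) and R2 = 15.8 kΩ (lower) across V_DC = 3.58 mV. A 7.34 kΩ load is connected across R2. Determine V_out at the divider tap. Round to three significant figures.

First combine the lower leg with the load: R2 ‖ R_L = 5.012 kΩ.
Now apply the divider: V_out = 3.58 × 0.3788 = 1.356 mV.
(Unloaded it would be 2.35 mV; the load pulls it down.)

V_out ≈ 1.36 mV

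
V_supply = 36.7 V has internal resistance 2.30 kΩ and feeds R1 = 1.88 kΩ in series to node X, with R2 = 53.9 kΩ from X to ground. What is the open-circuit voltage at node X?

V_th ≈ 34.1 V

R1' = 2.30 + 1.88 = 4.180 kΩ (source resistance + R1).
Open-circuit (no load on X): V_th = V_supply · R2/(R1' + R2) = 36.7 × 53.9/(4.180 + 53.9) = 34.06 V.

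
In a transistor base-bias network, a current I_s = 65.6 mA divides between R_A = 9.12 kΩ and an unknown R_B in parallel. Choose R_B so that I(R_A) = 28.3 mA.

Two-branch current divider: I_A = I_s · R_B/(R_A + R_B).
With f = 0.4314, R_B = R_A · f/(1−f) = 9.12 × 0.7587 = 6.919 kΩ.

R_B ≈ 6.92 kΩ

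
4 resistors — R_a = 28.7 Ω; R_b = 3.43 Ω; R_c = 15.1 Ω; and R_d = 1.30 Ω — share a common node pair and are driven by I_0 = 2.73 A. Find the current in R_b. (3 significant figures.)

Total conductance ΣG = 1/28.7 + 1/3.43 + 1/15.1 + 1/1.30 = 1.162 (units of 1/Ω).
Current divider: I(R_b) = I_0 · G_k/ΣG = 2.73 × (0.2915/1.162) = 2.73 × 0.2509 = 0.6850 A.

I ≈ 0.685 A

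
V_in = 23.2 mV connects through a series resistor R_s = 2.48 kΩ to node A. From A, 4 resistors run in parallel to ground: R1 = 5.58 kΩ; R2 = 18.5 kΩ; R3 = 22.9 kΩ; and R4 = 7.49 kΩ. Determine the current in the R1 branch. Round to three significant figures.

Parallel bank: R_p = 1/(1/5.58 + 1/18.5 + 1/22.9 + 1/7.49) = 2.436 kΩ.
V_A by voltage divider: V_A = 23.2 × 2.436/(2.48 + 2.436) = 11.50 mV.
Branch current I = V_A/R1 = 11.50/5.58 = 2.060 µA.

I ≈ 2.06 µA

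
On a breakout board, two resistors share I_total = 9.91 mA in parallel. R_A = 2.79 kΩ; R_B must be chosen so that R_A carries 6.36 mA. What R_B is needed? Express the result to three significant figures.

R_B ≈ 5.00 kΩ

The fraction through R_A equals R_B/(R_A+R_B).
With f = 0.6418, R_B = R_A · f/(1−f) = 2.79 × 1.792 = 4.998 kΩ.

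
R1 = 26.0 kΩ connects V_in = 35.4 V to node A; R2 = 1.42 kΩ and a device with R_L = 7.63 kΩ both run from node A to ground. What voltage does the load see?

V_out ≈ 1.56 V

R2 ‖ R_L = (1.42 × 7.63)/(1.42 + 7.63) = 1.197 kΩ.
Now apply the divider: V_out = 35.4 × 0.04402 = 1.558 V.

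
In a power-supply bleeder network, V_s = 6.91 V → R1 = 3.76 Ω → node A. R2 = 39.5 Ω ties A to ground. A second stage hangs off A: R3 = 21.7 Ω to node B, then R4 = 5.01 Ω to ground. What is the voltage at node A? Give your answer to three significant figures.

V_A ≈ 5.59 V

Looking into the second stage from A: R3 + R4 = 26.71 Ω appears in parallel with R2.
Effective lower resistance at A: R2 ‖ 26.71 = 15.93 Ω.
First divider: V_A = V_s · 15.93/(3.76 + 15.93) = 5.591 V.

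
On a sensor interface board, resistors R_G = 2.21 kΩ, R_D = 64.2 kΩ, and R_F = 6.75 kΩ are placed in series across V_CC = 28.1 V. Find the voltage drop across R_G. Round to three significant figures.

Series total: ΣR = 2.21 + 64.2 + 6.75 = 73.16 kΩ.
V = V_CC · R/ΣR = 28.1 × 0.03021 = 0.8488 V.

V ≈ 0.849 V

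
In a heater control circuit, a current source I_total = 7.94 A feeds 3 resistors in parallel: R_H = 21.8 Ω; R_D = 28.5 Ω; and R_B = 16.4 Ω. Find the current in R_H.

I ≈ 2.57 A

Total conductance ΣG = 1/21.8 + 1/28.5 + 1/16.4 = 0.1419 (units of 1/Ω).
R_H takes the fraction G_k/ΣG = 0.04587/0.1419 = 0.3232, so I = 7.94 × 0.3232 = 2.566 A.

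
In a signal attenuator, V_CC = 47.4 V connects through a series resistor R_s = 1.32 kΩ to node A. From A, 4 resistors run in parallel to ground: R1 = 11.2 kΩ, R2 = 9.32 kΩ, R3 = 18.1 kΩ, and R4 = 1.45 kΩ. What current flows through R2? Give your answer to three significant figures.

I ≈ 2.27 mA

Parallel bank: R_p = 1/(1/11.2 + 1/9.32 + 1/18.1 + 1/1.45) = 1.062 kΩ.
Node voltage V_A = V_CC · R_p/(R_s + R_p) = 47.4 × 0.4459 = 21.13 V.
Branch current I = V_A/R2 = 21.13/9.32 = 2.268 mA.
(Check via current divider: I_total = 19.90 mA; share G_k/ΣG = 0.1140 → same result.)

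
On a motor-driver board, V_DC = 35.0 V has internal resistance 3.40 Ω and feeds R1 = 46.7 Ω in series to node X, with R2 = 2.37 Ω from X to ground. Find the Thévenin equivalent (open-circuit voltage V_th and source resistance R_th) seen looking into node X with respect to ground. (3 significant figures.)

V_th ≈ 1.58 V, R_th ≈ 2.26 Ω

R1' = 3.40 + 46.7 = 50.10 Ω (source resistance + R1).
With X open, the divider is unloaded: V_th = 35.0 × 2.37/52.47 = 1.581 V.
With V_DC suppressed (replaced by a short), R_th = R1' ‖ R2 = (50.10 × 2.37)/(50.10 + 2.37) = 2.263 Ω.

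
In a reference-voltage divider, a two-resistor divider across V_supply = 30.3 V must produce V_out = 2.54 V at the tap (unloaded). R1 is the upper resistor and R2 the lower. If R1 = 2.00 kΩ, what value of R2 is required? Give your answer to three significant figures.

The divider ratio is R2/(R1+R2) = 2.54/30.3 = 0.08383.
R2 = R1 · 0.08383/(1 − 0.08383) = 0.1830 kΩ.

R2 ≈ 0.183 kΩ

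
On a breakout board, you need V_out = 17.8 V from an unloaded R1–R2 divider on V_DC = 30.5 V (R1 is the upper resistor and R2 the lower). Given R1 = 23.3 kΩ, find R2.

Required fraction k = V_out/V_DC = 0.5836.
So R2 = R1 · V_out/(V_DC − V_out) = 23.3 × 17.8/(30.5 − 17.8) = 23.3 × 1.402 = 32.66 kΩ.

R2 ≈ 32.7 kΩ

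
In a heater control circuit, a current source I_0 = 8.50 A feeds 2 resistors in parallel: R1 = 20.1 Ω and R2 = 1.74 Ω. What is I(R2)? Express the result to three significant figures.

I ≈ 7.82 A

With just two branches, the current splits inversely with resistance.
So I = 8.50 × 20.1/21.84 = 7.823 A.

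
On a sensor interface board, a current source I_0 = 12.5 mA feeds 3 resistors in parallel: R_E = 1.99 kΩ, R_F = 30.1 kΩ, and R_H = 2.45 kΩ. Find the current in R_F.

Total conductance ΣG = 1/1.99 + 1/30.1 + 1/2.45 = 0.9439 (units of 1/kΩ).
By the current-divider rule, I = I_0 · G_k/ΣG = 12.5 × 0.03520 = 0.4400 mA.

I ≈ 0.440 mA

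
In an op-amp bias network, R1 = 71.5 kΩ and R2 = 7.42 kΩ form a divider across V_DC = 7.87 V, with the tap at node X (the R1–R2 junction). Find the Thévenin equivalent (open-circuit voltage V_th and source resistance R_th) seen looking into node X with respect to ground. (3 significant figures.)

Open-circuit (no load on X): V_th = V_DC · R2/(R1 + R2) = 7.87 × 7.42/(71.50 + 7.42) = 0.7399 V.
Zeroing V_DC shorts the top of R1 to ground, so R_th = R1 ‖ R2 = 6.722 kΩ.

V_th ≈ 0.740 V, R_th ≈ 6.72 kΩ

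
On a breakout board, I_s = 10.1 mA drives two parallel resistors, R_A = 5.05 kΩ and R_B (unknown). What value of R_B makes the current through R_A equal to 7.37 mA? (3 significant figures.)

In a two-way split, I_A/I_s = R_B/(R_A + R_B).
With f = 0.7297, R_B = R_A · f/(1−f) = 5.05 × 2.700 = 13.63 kΩ.

R_B ≈ 13.6 kΩ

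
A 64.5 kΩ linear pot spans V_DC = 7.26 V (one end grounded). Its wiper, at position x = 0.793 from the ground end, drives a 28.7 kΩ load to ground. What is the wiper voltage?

V_out ≈ 4.21 V

Split the track: R_lower = x·R_p = 51.15 kΩ, R_upper = (1−x)·R_p = 13.35 kΩ.
R_L loads the lower segment: effective lower R = 18.38 kΩ.
V_out = 7.26 × 18.38/(13.35 + 18.38) = 4.206 V.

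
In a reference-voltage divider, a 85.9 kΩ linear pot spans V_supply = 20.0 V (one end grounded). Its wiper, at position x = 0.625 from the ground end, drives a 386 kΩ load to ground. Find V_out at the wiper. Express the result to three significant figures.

V_out ≈ 11.9 V

The pot divides into 32.21 kΩ above the wiper and 53.69 kΩ below.
(x·R_p) ‖ R_L = 47.13 kΩ.
V_out = 20.0 × 47.13/(32.21 + 47.13) = 11.88 V.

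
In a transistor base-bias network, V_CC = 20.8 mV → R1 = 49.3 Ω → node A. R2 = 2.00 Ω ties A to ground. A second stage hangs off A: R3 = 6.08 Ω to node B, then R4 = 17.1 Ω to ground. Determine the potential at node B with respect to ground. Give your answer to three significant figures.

V_B ≈ 0.552 mV

The second stage (R3 + R4 = 23.18 Ω) loads node A in parallel with R2.
R2 ‖ (R3+R4) = 1.841 Ω.
V_A = 20.8 × 1.841/(49.3 + 1.841) = 0.7488 mV.
V_B = V_A × 0.7377 = 0.5524 mV.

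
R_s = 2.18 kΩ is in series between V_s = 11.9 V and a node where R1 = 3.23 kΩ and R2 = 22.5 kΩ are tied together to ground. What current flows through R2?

I ≈ 0.299 mA

Parallel bank: R_p = 1/(1/3.23 + 1/22.5) = 2.825 kΩ.
V_A by voltage divider: V_A = 11.9 × 2.825/(2.18 + 2.825) = 6.716 V.
Branch current I = V_A/R2 = 6.716/22.5 = 0.2985 mA.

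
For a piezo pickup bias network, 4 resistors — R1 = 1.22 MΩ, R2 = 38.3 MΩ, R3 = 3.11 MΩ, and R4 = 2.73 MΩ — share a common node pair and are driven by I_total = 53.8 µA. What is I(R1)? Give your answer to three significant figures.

Conductances: ΣG = 1/1.22 + 1/38.3 + 1/3.11 + 1/2.73 = 1.534 (1/MΩ).
R1 takes the fraction G_k/ΣG = 0.8197/1.534 = 0.5345, so I = 53.8 × 0.5345 = 28.75 µA.

I ≈ 28.8 µA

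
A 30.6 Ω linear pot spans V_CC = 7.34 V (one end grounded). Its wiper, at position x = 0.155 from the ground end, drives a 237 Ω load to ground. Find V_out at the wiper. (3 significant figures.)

Split the track: R_lower = x·R_p = 4.743 Ω, R_upper = (1−x)·R_p = 25.86 Ω.
R_L loads the lower segment: effective lower R = 4.650 Ω.
Then V_out = V_CC · 4.650/(25.86 + 4.650) = 1.119 V.

V_out ≈ 1.12 V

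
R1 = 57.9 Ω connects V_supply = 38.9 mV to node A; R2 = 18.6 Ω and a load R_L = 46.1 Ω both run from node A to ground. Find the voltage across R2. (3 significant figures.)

V_out ≈ 7.25 mV

R2 ‖ R_L = (18.6 × 46.1)/(18.6 + 46.1) = 13.25 Ω.
Then V_out = V_supply · R2'/(R1 + R2') = 38.9 × 13.25/71.15 = 7.245 mV.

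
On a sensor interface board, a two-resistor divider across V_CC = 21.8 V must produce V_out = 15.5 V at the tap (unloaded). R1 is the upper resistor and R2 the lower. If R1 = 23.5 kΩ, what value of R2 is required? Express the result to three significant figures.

R2 ≈ 57.8 kΩ

Required fraction k = V_out/V_CC = 0.7110.
So R2 = R1 · V_out/(V_CC − V_out) = 23.5 × 15.5/(21.8 − 15.5) = 23.5 × 2.460 = 57.82 kΩ.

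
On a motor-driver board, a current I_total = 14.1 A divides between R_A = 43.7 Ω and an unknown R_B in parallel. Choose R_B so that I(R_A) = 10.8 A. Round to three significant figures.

R_B ≈ 143 Ω

The fraction through R_A equals R_B/(R_A+R_B).
10.8/14.1 = R_B/(R_A + R_B) → R_B = R_A · (0.7660)/(1 − 0.7660) = 43.7 × 3.273 = 143.0 Ω.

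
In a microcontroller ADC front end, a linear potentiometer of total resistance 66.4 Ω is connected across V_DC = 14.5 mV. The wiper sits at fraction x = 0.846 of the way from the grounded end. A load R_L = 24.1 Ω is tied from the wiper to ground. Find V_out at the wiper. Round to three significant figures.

V_out ≈ 9.03 mV

Lower segment x·R_p = 56.17 Ω; upper segment (1−x)·R_p = 10.23 Ω.
R_L loads the lower segment: effective lower R = 16.86 Ω.
Loaded-divider output: V_out = 14.5 × 0.6225 = 9.027 mV.
(Unloaded: V_out = x·V_DC = 12.3 mV.)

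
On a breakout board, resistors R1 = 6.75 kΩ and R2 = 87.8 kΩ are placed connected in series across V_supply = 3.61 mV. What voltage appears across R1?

V ≈ 0.258 mV

Series total: ΣR = 6.75 + 87.8 = 94.55 kΩ.
By the voltage-divider rule, V = 3.61 × 6.750/94.55 = 0.2577 mV.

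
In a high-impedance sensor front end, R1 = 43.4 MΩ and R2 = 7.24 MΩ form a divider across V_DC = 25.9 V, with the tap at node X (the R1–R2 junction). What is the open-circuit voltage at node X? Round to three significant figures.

V_th ≈ 3.70 V

Open-circuit (no load on X): V_th = V_DC · R2/(R1 + R2) = 25.9 × 7.24/(43.40 + 7.24) = 3.703 V.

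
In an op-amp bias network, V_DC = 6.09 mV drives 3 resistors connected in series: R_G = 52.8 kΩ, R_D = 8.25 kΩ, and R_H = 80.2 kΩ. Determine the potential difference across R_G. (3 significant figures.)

Total series resistance ΣR = 52.8 + 8.25 + 80.2 = 141.2 kΩ.
Voltage divider: V = V_DC · (52.80 / 141.2) = 6.09 × 0.3738 = 2.276 mV.

V ≈ 2.28 mV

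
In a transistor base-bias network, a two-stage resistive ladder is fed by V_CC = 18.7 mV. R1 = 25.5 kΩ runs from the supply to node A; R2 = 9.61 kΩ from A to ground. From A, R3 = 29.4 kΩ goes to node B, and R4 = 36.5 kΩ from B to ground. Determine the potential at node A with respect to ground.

V_A ≈ 4.63 mV

Node A sees R2 in parallel with the series input of stage 2, R3 + R4 = 65.90 kΩ.
Effective lower resistance at A: R2 ‖ 65.90 = 8.387 kΩ.
So V_A = 18.7 × 0.2475 = 4.628 mV.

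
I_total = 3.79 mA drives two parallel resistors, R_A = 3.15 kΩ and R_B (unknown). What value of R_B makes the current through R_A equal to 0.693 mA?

Two-branch current divider: I_A = I_total · R_B/(R_A + R_B).
0.693/3.79 = R_B/(R_A + R_B) → R_B = R_A · (0.1828)/(1 − 0.1828) = 3.15 × 0.2238 = 0.7049 kΩ.

R_B ≈ 0.705 kΩ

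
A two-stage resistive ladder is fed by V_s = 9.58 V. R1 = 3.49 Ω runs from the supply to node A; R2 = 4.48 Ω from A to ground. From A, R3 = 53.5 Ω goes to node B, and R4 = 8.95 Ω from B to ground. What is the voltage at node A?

The second stage (R3 + R4 = 62.45 Ω) loads node A in parallel with R2.
Effective lower resistance at A: R2 ‖ 62.45 = 4.180 Ω.
V_A = 9.58 × 4.180/(3.49 + 4.180) = 5.221 V.

V_A ≈ 5.22 V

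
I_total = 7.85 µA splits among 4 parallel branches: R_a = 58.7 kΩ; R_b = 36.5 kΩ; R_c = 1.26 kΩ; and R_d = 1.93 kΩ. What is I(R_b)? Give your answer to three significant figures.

ΣG = 1/58.7 + 1/36.5 + 1/1.26 + 1/1.93 = 1.356.
By the current-divider rule, I = I_total · G_k/ΣG = 7.85 × 0.02020 = 0.1586 µA.

I ≈ 0.159 µA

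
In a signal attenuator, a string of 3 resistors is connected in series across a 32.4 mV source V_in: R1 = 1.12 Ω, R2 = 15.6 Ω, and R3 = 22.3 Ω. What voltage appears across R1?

ΣR = 1.12 + 15.6 + 22.3 = 39.02 Ω.
V = V_in · R/ΣR = 32.4 × 0.02870 = 0.9300 mV.

V ≈ 0.930 mV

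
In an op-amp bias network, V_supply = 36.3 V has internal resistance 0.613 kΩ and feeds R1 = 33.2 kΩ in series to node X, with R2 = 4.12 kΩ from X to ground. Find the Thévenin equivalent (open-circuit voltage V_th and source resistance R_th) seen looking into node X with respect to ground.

R1' = 0.613 + 33.2 = 33.81 kΩ (source resistance + R1).
With X open, the divider is unloaded: V_th = 36.3 × 4.12/37.93 = 3.943 V.
Looking into X with the source shorted: R_th = R1'·R2/(R1'+R2) = 33.81 × 4.12/37.93 = 3.673 kΩ.

V_th ≈ 3.94 V, R_th ≈ 3.67 kΩ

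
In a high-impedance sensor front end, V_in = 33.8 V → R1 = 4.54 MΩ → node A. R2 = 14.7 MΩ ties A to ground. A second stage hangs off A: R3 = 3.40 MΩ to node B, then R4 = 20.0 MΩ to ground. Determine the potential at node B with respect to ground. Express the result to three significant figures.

V_B ≈ 19.2 V

The second stage (R3 + R4 = 23.40 MΩ) loads node A in parallel with R2.
R2 ‖ (R3+R4) = 9.028 MΩ.
V_A = 33.8 × 9.028/(4.54 + 9.028) = 22.49 V.
Stage 2 is unloaded, so V_B = V_A · R4/(R3+R4) = 22.49 × 20.0/23.40 = 19.22 V.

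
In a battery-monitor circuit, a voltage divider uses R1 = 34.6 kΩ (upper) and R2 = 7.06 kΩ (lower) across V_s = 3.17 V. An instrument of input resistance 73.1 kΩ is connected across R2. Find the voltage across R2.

V_out ≈ 0.497 V

R2 ‖ R_L = (7.06 × 73.1)/(7.06 + 73.1) = 6.438 kΩ.
Voltage divider with the loaded lower leg: V_out = 3.17 × 6.438/(34.6 + 6.438) = 3.17 × 0.1569 = 0.4973 V.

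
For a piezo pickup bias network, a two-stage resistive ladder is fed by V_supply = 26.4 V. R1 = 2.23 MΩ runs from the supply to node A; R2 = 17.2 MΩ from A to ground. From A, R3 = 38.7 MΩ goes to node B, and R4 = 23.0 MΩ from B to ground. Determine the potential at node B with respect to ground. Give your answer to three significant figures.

Node A sees R2 in parallel with the series input of stage 2, R3 + R4 = 61.70 MΩ.
Effective lower resistance at A: R2 ‖ 61.70 = 13.45 MΩ.
First divider: V_A = V_supply · 13.45/(2.23 + 13.45) = 22.65 V.
Then the unloaded second divider: V_B = V_A × R4/(R3+R4) = 22.65 × 0.3728 = 8.442 V.

V_B ≈ 8.44 V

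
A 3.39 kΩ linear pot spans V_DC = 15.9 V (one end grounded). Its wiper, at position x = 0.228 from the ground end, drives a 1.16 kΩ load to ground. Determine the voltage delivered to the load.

V_out ≈ 2.39 V

Lower segment x·R_p = 0.7729 kΩ; upper segment (1−x)·R_p = 2.617 kΩ.
(x·R_p) ‖ R_L = 0.4639 kΩ.
Then V_out = V_DC · 0.4639/(2.617 + 0.4639) = 2.394 V.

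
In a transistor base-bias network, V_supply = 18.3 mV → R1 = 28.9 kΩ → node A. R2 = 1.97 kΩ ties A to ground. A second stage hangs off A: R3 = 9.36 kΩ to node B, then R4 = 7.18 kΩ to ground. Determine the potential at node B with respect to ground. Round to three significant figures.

The second stage (R3 + R4 = 16.54 kΩ) loads node A in parallel with R2.
R2 ‖ (R3+R4) = 1.760 kΩ.
V_A = 18.3 × 1.760/(28.9 + 1.760) = 1.051 mV.
Stage 2 is unloaded, so V_B = V_A · R4/(R3+R4) = 1.051 × 7.18/16.54 = 0.4561 mV.

V_B ≈ 0.456 mV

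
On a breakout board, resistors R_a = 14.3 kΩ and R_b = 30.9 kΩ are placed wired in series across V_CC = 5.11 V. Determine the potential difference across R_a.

V ≈ 1.62 V

Series total: ΣR = 14.3 + 30.9 = 45.20 kΩ.
By the voltage-divider rule, V = 5.11 × 14.30/45.20 = 1.617 V.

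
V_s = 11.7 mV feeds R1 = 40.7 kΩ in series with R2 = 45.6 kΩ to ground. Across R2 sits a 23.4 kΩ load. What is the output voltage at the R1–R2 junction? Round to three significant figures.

First combine the lower leg with the load: R2 ‖ R_L = 15.46 kΩ.
Voltage divider with the loaded lower leg: V_out = 11.7 × 15.46/(40.7 + 15.46) = 11.7 × 0.2753 = 3.221 mV.

V_out ≈ 3.22 mV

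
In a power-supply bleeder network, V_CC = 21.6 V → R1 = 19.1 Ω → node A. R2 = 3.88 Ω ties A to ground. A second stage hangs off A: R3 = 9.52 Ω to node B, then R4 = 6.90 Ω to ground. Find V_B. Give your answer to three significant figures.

V_B ≈ 1.28 V

Node A sees R2 in parallel with the series input of stage 2, R3 + R4 = 16.42 Ω.
R2 ‖ (R3+R4) = 3.138 Ω.
So V_A = 21.6 × 0.1411 = 3.048 V.
Stage 2 is unloaded, so V_B = V_A · R4/(R3+R4) = 3.048 × 6.90/16.42 = 1.281 V.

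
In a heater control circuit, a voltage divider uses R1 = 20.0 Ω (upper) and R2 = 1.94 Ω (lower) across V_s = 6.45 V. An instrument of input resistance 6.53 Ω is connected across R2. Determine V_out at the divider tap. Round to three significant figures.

First combine the lower leg with the load: R2 ‖ R_L = 1.496 Ω.
Then V_out = V_s · R2'/(R1 + R2') = 6.45 × 1.496/21.50 = 0.4488 V.

V_out ≈ 0.449 V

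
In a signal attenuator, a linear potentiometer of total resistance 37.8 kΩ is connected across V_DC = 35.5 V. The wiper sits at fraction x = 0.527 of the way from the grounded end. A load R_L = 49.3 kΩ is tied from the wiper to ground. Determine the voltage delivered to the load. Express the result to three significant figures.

Split the track: R_lower = x·R_p = 19.92 kΩ, R_upper = (1−x)·R_p = 17.88 kΩ.
(x·R_p) ‖ R_L = 14.19 kΩ.
Loaded-divider output: V_out = 35.5 × 0.4424 = 15.71 V.
(Unloaded: V_out = x·V_DC = 18.7 V.)

V_out ≈ 15.7 V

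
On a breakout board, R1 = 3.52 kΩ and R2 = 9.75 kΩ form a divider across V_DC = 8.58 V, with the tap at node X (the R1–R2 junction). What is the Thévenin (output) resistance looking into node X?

Looking into X with the source shorted: R_th = R1·R2/(R1+R2) = 3.520 × 9.75/13.27 = 2.586 kΩ.

R_th ≈ 2.59 kΩ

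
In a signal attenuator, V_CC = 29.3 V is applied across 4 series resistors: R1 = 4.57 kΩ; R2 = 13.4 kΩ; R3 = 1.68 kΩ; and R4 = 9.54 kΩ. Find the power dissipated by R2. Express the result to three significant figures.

P ≈ 13.5 mW

ΣR = 29.19 kΩ → I = 29.3/29.19 = 1.004 mA.
P(R2) = I²·R2 = (1.004)² × 13.4 = 13.50 mW.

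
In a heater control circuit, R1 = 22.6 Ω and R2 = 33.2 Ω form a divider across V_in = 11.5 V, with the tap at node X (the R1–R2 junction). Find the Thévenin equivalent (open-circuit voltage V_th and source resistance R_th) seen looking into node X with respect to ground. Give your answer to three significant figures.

Open-circuit (no load on X): V_th = V_in · R2/(R1 + R2) = 11.5 × 33.2/(22.60 + 33.2) = 6.842 V.
With V_in suppressed (replaced by a short), R_th = R1 ‖ R2 = (22.60 × 33.2)/(22.60 + 33.2) = 13.45 Ω.

V_th ≈ 6.84 V, R_th ≈ 13.4 Ω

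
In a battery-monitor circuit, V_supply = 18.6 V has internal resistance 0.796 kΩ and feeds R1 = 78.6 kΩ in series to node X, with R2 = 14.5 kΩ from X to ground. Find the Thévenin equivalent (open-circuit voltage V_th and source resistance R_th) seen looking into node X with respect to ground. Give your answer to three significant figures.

V_th ≈ 2.87 V, R_th ≈ 12.3 kΩ

R1' = 0.796 + 78.6 = 79.40 kΩ (source resistance + R1).
With X open, the divider is unloaded: V_th = 18.6 × 14.5/93.90 = 2.872 V.
With V_supply suppressed (replaced by a short), R_th = R1' ‖ R2 = (79.40 × 14.5)/(79.40 + 14.5) = 12.26 kΩ.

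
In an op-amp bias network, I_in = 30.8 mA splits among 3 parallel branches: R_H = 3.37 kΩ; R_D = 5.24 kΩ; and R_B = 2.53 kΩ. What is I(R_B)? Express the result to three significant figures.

ΣG = 1/3.37 + 1/5.24 + 1/2.53 = 0.8828.
R_B takes the fraction G_k/ΣG = 0.3953/0.8828 = 0.4477, so I = 30.8 × 0.4477 = 13.79 mA.

I ≈ 13.8 mA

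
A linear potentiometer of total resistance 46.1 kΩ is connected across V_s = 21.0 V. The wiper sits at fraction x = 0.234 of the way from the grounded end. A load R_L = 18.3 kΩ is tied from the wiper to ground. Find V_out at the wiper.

Split the track: R_lower = x·R_p = 10.79 kΩ, R_upper = (1−x)·R_p = 35.31 kΩ.
(x·R_p) ‖ R_L = 6.787 kΩ.
V_out = 21.0 × 6.787/(35.31 + 6.787) = 3.385 V.

V_out ≈ 3.39 V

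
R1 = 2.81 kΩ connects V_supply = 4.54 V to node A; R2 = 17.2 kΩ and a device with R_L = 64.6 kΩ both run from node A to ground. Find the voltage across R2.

R2 ‖ R_L = (17.2 × 64.6)/(17.2 + 64.6) = 13.58 kΩ.
Then V_out = V_supply · R2'/(R1 + R2') = 4.54 × 13.58/16.39 = 3.762 V.
(Unloaded it would be 3.90 V; the load pulls it down.)

V_out ≈ 3.76 V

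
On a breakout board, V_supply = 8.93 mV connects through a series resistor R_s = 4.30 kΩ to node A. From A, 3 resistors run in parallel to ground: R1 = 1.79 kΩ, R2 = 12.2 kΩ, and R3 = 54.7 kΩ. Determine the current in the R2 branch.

Equivalent of the parallel group: R_p = 1.518 kΩ.
V_A by voltage divider: V_A = 8.93 × 1.518/(4.30 + 1.518) = 2.330 mV.
I(R2) = V_A / R2 = 2.330/12.2 = 0.1909 µA.
(Equivalently: I_total = 1.535 µA, then current-divider fraction G_k/ΣG = 0.1244.)

I ≈ 0.191 µA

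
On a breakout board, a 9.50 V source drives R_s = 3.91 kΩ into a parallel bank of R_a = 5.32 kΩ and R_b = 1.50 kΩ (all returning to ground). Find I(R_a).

Combine the parallel branches: R_p = (1/5.32 + 1/1.50)⁻¹ = 1.170 kΩ.
Node voltage V_A = V_in · R_p/(R_s + R_p) = 9.50 × 0.2303 = 2.188 V.
I(R_a) = V_A / R_a = 2.188/5.32 = 0.4113 mA.

I ≈ 0.411 mA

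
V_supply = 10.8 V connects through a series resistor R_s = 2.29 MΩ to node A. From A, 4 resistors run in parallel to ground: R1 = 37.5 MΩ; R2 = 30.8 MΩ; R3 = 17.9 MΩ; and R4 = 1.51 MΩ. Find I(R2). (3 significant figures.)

Parallel bank: R_p = 1/(1/37.5 + 1/30.8 + 1/17.9 + 1/1.51) = 1.287 MΩ.
Node voltage V_A = V_supply · R_p/(R_s + R_p) = 10.8 × 0.3597 = 3.885 V.
I(R2) = V_A / R2 = 3.885/30.8 = 0.1261 µA.

I ≈ 0.126 µA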